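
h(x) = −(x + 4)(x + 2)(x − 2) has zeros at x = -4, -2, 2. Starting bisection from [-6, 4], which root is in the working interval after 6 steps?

m = -1, h(m) = 9 (+); new bracket [-1, 4]
m = 1.5, h(m) = 9.625 (+); new bracket [1.5, 4]
m = 2.75, h(m) = -24.046875 (−); new bracket [1.5, 2.75]
m = 2.125, h(m) = -3.1582 (−); new bracket [1.5, 2.125]
m = 1.8125, h(m) = 4.155 (+); new bracket [1.8125, 2.125]
m = 1.96875, h(m) = 0.7403 (+); new bracket [1.96875, 2.125]

2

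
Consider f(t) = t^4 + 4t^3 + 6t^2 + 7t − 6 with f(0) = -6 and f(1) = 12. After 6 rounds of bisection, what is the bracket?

[0.515625, 0.53125]

f(0.5) = -0.4375 < 0, so the root lies in [0.5, 1]
f(0.75) = 4.628906 > 0, so the root lies in [0.5, 0.75]
f(0.625) = 1.8479 > 0, so the root lies in [0.5, 0.625]
f(0.5625) = 0.648 > 0, so the root lies in [0.5, 0.5625]
f(0.53125) = 0.0915 > 0, so the root lies in [0.5, 0.53125]
f(0.515625) = -0.1764 < 0, so the root lies in [0.515625, 0.53125]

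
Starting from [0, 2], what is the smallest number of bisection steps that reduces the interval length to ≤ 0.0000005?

22

Width after n steps is 2/2^n. Need 2^n ≥ 2/0.0000005 = 4000000.
2^21 = 2097152 < 4000000 ≤ 2^22 = 4194304, so n = 22.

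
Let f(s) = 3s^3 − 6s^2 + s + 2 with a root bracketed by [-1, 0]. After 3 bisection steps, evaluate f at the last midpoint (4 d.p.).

f(-0.5) = -0.375 < 0, so the root lies in [-0.5, 0]
f(-0.25) = 1.328125 > 0, so the root lies in [-0.5, -0.25]
f(-0.375) = 0.623047 > 0, so the root lies in [-0.5, -0.375]

0.6230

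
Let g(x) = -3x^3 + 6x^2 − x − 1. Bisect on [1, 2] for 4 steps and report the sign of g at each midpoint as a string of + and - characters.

x = 1.5 gives g = 0.875, positive; keep [1.5, 2]
x = 1.75 gives g = -0.453125, negative; keep [1.5, 1.75]
x = 1.625 gives g = 0.345703, positive; keep [1.625, 1.75]
x = 1.6875 gives g = -0.0178, negative; keep [1.625, 1.6875]

+-+-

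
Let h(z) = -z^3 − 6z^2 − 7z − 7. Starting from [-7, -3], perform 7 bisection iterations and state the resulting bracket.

m = -5, h(m) = 3 (+); new bracket [-5, -3]
m = -4, h(m) = -11 (−); new bracket [-5, -4]
m = -4.5, h(m) = -5.875 (−); new bracket [-5, -4.5]
m = -4.75, h(m) = -1.9531 (−); new bracket [-5, -4.75]
m = -4.875, h(m) = 0.3887 (+); new bracket [-4.875, -4.75]
m = -4.8125, h(m) = -0.8152 (−); new bracket [-4.875, -4.8125]
m = -4.84375, h(m) = -0.2216 (−); new bracket [-4.875, -4.84375]

[-4.875, -4.84375]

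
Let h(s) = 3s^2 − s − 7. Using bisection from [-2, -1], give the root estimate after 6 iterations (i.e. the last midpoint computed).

m = -1.5, h(m) = 1.25 (+); new bracket [-1.5, -1]
m = -1.25, h(m) = -1.0625 (−); new bracket [-1.5, -1.25]
m = -1.375, h(m) = 0.046875 (+); new bracket [-1.375, -1.25]
m = -1.3125, h(m) = -0.5195 (−); new bracket [-1.375, -1.3125]
m = -1.34375, h(m) = -0.2393 (−); new bracket [-1.375, -1.34375]
m = -1.359375, h(m) = -0.0969 (−); new bracket [-1.375, -1.359375]

-1.359375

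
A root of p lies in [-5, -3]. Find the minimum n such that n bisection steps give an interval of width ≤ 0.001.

Width after n steps is 2/2^n. Need 2^n ≥ 2/0.001 = 2000.
2^10 = 1024 < 2000 ≤ 2^11 = 2048, so n = 11.

11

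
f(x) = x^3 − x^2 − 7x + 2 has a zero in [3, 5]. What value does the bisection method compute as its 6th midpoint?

3.09375

m = 4, f(m) = 22 (+); new bracket [3, 4]
m = 3.5, f(m) = 8.125 (+); new bracket [3, 3.5]
m = 3.25, f(m) = 3.015625 (+); new bracket [3, 3.25]
m = 3.125, f(m) = 0.877 (+); new bracket [3, 3.125]
m = 3.0625, f(m) = -0.0935 (−); new bracket [3.0625, 3.125]
m = 3.09375, f(m) = 0.3836 (+); new bracket [3.0625, 3.09375]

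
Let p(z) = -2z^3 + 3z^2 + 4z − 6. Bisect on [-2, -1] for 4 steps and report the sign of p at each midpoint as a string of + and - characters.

z = -1.5 gives p = 1.5, positive; keep [-1.5, -1]
z = -1.25 gives p = -2.40625, negative; keep [-1.5, -1.25]
z = -1.375 gives p = -0.628906, negative; keep [-1.5, -1.375]
z = -1.4375 gives p = 0.3901, positive; keep [-1.4375, -1.375]

+--+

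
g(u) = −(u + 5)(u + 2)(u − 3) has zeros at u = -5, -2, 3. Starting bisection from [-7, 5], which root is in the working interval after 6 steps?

3

m = -1, g(m) = 16 (+); new bracket [-1, 5]
m = 2, g(m) = 28 (+); new bracket [2, 5]
m = 3.5, g(m) = -23.375 (−); new bracket [2, 3.5]
m = 2.75, g(m) = 9.2031 (+); new bracket [2.75, 3.5]
m = 3.125, g(m) = -5.2051 (−); new bracket [2.75, 3.125]
m = 2.9375, g(m) = 2.4495 (+); new bracket [2.9375, 3.125]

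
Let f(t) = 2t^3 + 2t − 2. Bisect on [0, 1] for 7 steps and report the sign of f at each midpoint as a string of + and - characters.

-+-+---

f(0.5) = -0.75 < 0, so the root lies in [0.5, 1]
f(0.75) = 0.34375 > 0, so the root lies in [0.5, 0.75]
f(0.625) = -0.261719 < 0, so the root lies in [0.625, 0.75]
f(0.6875) = 0.0249 > 0, so the root lies in [0.625, 0.6875]
f(0.65625) = -0.1223 < 0, so the root lies in [0.65625, 0.6875]
f(0.671875) = -0.0497 < 0, so the root lies in [0.671875, 0.6875]
f(0.6796875) = -0.0126 < 0, so the root lies in [0.6796875, 0.6875]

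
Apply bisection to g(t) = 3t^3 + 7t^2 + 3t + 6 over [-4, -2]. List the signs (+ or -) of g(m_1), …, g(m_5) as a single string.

--+--

g(-3) = -21 < 0, so the root lies in [-3, -2]
g(-2.5) = -4.625 < 0, so the root lies in [-2.5, -2]
g(-2.25) = 0.515625 > 0, so the root lies in [-2.5, -2.25]
g(-2.375) = -1.8301 < 0, so the root lies in [-2.375, -2.25]
g(-2.3125) = -0.6033 < 0, so the root lies in [-2.3125, -2.25]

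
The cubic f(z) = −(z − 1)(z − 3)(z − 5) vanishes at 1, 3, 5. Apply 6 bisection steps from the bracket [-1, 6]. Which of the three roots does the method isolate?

z = 2.5 gives f = -1.875, negative; keep [-1, 2.5]
z = 0.75 gives f = 2.390625, positive; keep [0.75, 2.5]
z = 1.625 gives f = -2.900391, negative; keep [0.75, 1.625]
z = 1.1875 gives f = -1.2957, negative; keep [0.75, 1.1875]
z = 0.96875 gives f = 0.2559, positive; keep [0.96875, 1.1875]
z = 1.078125 gives f = -0.5889, negative; keep [0.96875, 1.078125]

1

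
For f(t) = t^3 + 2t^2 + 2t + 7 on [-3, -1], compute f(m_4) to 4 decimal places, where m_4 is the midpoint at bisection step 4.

t = -2 gives f = 3, positive; keep [-3, -2]
t = -2.5 gives f = -1.125, negative; keep [-2.5, -2]
t = -2.25 gives f = 1.234375, positive; keep [-2.5, -2.25]
t = -2.375 gives f = 0.1348, positive; keep [-2.5, -2.375]

0.1348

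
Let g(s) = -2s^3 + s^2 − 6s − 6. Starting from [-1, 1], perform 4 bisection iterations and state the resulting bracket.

[-0.875, -0.75]

m = 0, g(m) = -6 (−); new bracket [-1, 0]
m = -0.5, g(m) = -2.5 (−); new bracket [-1, -0.5]
m = -0.75, g(m) = -0.09375 (−); new bracket [-1, -0.75]
m = -0.875, g(m) = 1.3555 (+); new bracket [-0.875, -0.75]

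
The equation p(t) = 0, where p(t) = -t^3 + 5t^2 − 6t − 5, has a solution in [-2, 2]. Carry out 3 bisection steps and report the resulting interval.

p(0) = -5 < 0, so the root lies in [-2, 0]
p(-1) = 7 > 0, so the root lies in [-1, 0]
p(-0.5) = -0.625 < 0, so the root lies in [-1, -0.5]

[-1, -0.5]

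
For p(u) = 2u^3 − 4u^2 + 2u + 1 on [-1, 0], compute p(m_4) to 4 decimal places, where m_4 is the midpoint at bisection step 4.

m = -0.5, p(m) = -1.25 (−); new bracket [-0.5, 0]
m = -0.25, p(m) = 0.21875 (+); new bracket [-0.5, -0.25]
m = -0.375, p(m) = -0.417969 (−); new bracket [-0.375, -0.25]
m = -0.3125, p(m) = -0.0767 (−); new bracket [-0.3125, -0.25]

-0.0767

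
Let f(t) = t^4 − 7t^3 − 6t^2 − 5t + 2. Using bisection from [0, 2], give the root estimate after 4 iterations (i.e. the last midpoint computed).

0.375

f(1) = -15 < 0, so the root lies in [0, 1]
f(0.5) = -2.8125 < 0, so the root lies in [0, 0.5]
f(0.25) = 0.269531 > 0, so the root lies in [0.25, 0.5]
f(0.375) = -1.0681 < 0, so the root lies in [0.25, 0.375]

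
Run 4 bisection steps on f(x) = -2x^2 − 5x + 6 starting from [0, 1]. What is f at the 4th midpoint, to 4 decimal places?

-0.4453

midpoint 0.5: f = 3 > 0 → [0.5, 1]
midpoint 0.75: f = 1.125 > 0 → [0.75, 1]
midpoint 0.875: f = 0.09375 > 0 → [0.875, 1]
midpoint 0.9375: f = -0.4453 < 0 → [0.875, 0.9375]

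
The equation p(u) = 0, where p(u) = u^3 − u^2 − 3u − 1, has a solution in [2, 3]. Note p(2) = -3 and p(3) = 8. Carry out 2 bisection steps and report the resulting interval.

m = 2.5, p(m) = 0.875 (+); new bracket [2, 2.5]
m = 2.25, p(m) = -1.421875 (−); new bracket [2.25, 2.5]

[2.25, 2.5]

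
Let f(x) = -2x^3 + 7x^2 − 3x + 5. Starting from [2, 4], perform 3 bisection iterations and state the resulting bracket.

[3.25, 3.5]

f(3) = 5 > 0, so the root lies in [3, 4]
f(3.5) = -5.5 < 0, so the root lies in [3, 3.5]
f(3.25) = 0.53125 > 0, so the root lies in [3.25, 3.5]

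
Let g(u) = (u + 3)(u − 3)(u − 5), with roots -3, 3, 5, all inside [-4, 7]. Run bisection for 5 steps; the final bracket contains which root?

-3

midpoint 1.5: g = 23.625 > 0 → [-4, 1.5]
midpoint -1.25: g = 46.484375 > 0 → [-4, -1.25]
midpoint -2.625: g = 16.083984 > 0 → [-4, -2.625]
midpoint -3.3125: g = -16.3977 < 0 → [-3.3125, -2.625]
midpoint -2.96875: g = 1.4864 > 0 → [-3.3125, -2.96875]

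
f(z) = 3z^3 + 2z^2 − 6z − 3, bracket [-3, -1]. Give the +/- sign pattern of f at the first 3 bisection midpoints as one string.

midpoint -2: f = -7 < 0 → [-2, -1]
midpoint -1.5: f = 0.375 > 0 → [-2, -1.5]
midpoint -1.75: f = -2.453125 < 0 → [-1.75, -1.5]

-+-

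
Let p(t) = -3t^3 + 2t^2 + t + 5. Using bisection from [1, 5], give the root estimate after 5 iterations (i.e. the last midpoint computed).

m = 3, p(m) = -55 (−); new bracket [1, 3]
m = 2, p(m) = -9 (−); new bracket [1, 2]
m = 1.5, p(m) = 0.875 (+); new bracket [1.5, 2]
m = 1.75, p(m) = -3.2031 (−); new bracket [1.5, 1.75]
m = 1.625, p(m) = -0.9668 (−); new bracket [1.5, 1.625]

1.625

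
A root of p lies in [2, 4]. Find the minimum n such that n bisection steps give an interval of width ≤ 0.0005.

Width after n steps is 2/2^n. Need 2^n ≥ 2/0.0005 = 4000.
2^11 = 2048 < 4000 ≤ 2^12 = 4096, so n = 12.

12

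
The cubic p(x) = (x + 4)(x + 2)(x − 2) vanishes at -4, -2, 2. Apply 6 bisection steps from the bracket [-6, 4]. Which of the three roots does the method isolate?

2

x = -1 gives p = -9, negative; keep [-1, 4]
x = 1.5 gives p = -9.625, negative; keep [1.5, 4]
x = 2.75 gives p = 24.046875, positive; keep [1.5, 2.75]
x = 2.125 gives p = 3.1582, positive; keep [1.5, 2.125]
x = 1.8125 gives p = -4.155, negative; keep [1.8125, 2.125]
x = 1.96875 gives p = -0.7403, negative; keep [1.96875, 2.125]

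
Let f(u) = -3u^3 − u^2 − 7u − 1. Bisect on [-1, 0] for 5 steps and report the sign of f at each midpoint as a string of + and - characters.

m = -0.5, f(m) = 2.625 (+); new bracket [-0.5, 0]
m = -0.25, f(m) = 0.734375 (+); new bracket [-0.25, 0]
m = -0.125, f(m) = -0.134766 (−); new bracket [-0.25, -0.125]
m = -0.1875, f(m) = 0.2971 (+); new bracket [-0.1875, -0.125]
m = -0.15625, f(m) = 0.0808 (+); new bracket [-0.15625, -0.125]

++-++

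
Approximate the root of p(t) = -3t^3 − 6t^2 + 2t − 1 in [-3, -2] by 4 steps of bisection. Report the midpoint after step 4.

-2.3125

m = -2.5, p(m) = 3.375 (+); new bracket [-2.5, -2]
m = -2.25, p(m) = -1.703125 (−); new bracket [-2.5, -2.25]
m = -2.375, p(m) = 0.595703 (+); new bracket [-2.375, -2.25]
m = -2.3125, p(m) = -0.6116 (−); new bracket [-2.375, -2.3125]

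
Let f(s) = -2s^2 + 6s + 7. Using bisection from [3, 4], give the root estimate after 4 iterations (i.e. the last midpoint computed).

s = 3.5 gives f = 3.5, positive; keep [3.5, 4]
s = 3.75 gives f = 1.375, positive; keep [3.75, 4]
s = 3.875 gives f = 0.21875, positive; keep [3.875, 4]
s = 3.9375 gives f = -0.3828, negative; keep [3.875, 3.9375]

3.9375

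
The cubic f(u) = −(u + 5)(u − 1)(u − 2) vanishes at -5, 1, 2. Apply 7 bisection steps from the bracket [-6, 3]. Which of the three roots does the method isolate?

-5

u = -1.5 gives f = -30.625, negative; keep [-6, -1.5]
u = -3.75 gives f = -34.140625, negative; keep [-6, -3.75]
u = -4.875 gives f = -5.048828, negative; keep [-6, -4.875]
u = -5.4375 gives f = 20.947, positive; keep [-5.4375, -4.875]
u = -5.15625 gives f = 6.8837, positive; keep [-5.15625, -4.875]
u = -5.015625 gives f = 0.6594, positive; keep [-5.015625, -4.875]
u = -4.9453125 gives f = -2.2582, negative; keep [-5.015625, -4.9453125]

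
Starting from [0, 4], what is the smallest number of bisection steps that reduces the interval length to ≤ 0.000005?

Width after n steps is 4/2^n. Need 2^n ≥ 4/0.000005 = 800000.
2^19 = 524288 < 800000 ≤ 2^20 = 1048576, so n = 20.

20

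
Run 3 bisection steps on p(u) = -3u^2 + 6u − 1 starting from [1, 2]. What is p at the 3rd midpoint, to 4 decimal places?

midpoint 1.5: p = 1.25 > 0 → [1.5, 2]
midpoint 1.75: p = 0.3125 > 0 → [1.75, 2]
midpoint 1.875: p = -0.296875 < 0 → [1.75, 1.875]

-0.2969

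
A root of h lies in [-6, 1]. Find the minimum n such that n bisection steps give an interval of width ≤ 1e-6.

23

Width after n steps is 7/2^n. Need 2^n ≥ 7/1e-6 = 7000000.
2^22 = 4194304 < 7000000 ≤ 2^23 = 8388608, so n = 23.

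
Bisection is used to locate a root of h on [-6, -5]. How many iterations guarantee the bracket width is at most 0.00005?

Width after n steps is 1/2^n. Need 2^n ≥ 1/0.00005 = 20000.
2^14 = 16384 < 20000 ≤ 2^15 = 32768, so n = 15.

15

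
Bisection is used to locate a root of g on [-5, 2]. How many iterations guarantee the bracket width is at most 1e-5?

20

Width after n steps is 7/2^n. Need 2^n ≥ 7/1e-5 = 700000.
2^19 = 524288 < 700000 ≤ 2^20 = 1048576, so n = 20.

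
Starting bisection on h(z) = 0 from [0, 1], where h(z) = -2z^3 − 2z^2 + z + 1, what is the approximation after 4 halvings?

0.6875

m = 0.5, h(m) = 0.75 (+); new bracket [0.5, 1]
m = 0.75, h(m) = -0.21875 (−); new bracket [0.5, 0.75]
m = 0.625, h(m) = 0.355469 (+); new bracket [0.625, 0.75]
m = 0.6875, h(m) = 0.0923 (+); new bracket [0.6875, 0.75]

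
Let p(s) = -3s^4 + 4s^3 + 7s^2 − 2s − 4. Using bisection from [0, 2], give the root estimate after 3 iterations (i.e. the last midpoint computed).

p(1) = 2 > 0, so the root lies in [0, 1]
p(0.5) = -2.9375 < 0, so the root lies in [0.5, 1]
p(0.75) = -0.824219 < 0, so the root lies in [0.75, 1]

0.75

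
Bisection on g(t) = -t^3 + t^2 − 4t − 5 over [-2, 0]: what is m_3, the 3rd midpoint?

-0.75

midpoint -1: g = 1 > 0 → [-1, 0]
midpoint -0.5: g = -2.625 < 0 → [-1, -0.5]
midpoint -0.75: g = -1.015625 < 0 → [-1, -0.75]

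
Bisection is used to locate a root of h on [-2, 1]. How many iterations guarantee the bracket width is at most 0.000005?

Width after n steps is 3/2^n. Need 2^n ≥ 3/0.000005 = 600000.
2^19 = 524288 < 600000 ≤ 2^20 = 1048576, so n = 20.

20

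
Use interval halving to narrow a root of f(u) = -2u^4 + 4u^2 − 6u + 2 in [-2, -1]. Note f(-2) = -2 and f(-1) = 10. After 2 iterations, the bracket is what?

m = -1.5, f(m) = 9.875 (+); new bracket [-2, -1.5]
m = -1.75, f(m) = 5.992188 (+); new bracket [-2, -1.75]

[-2, -1.75]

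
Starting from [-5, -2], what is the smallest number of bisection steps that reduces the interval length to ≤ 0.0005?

Width after n steps is 3/2^n. Need 2^n ≥ 3/0.0005 = 6000.
2^12 = 4096 < 6000 ≤ 2^13 = 8192, so n = 13.

13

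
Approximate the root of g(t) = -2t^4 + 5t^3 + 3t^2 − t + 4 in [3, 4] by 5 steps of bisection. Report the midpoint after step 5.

3.03125

midpoint 3.5: g = -48.5 < 0 → [3, 3.5]
midpoint 3.25: g = -19.054688 < 0 → [3, 3.25]
midpoint 3.125: g = -7.975098 < 0 → [3, 3.125]
midpoint 3.0625: g = -3.239 < 0 → [3, 3.0625]
midpoint 3.03125: g = -1.0592 < 0 → [3, 3.03125]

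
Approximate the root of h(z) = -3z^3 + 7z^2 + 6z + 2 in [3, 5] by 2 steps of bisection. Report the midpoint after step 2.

z = 4 gives h = -54, negative; keep [3, 4]
z = 3.5 gives h = -19.875, negative; keep [3, 3.5]

3.5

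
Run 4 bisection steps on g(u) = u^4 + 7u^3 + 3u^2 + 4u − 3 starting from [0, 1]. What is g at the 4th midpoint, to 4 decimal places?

-0.0530

g(0.5) = 0.6875 > 0, so the root lies in [0, 0.5]
g(0.25) = -1.699219 < 0, so the root lies in [0.25, 0.5]
g(0.375) = -0.689209 < 0, so the root lies in [0.375, 0.5]
g(0.4375) = -0.053 < 0, so the root lies in [0.4375, 0.5]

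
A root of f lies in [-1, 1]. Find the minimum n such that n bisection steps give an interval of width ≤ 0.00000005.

Width after n steps is 2/2^n. Need 2^n ≥ 2/0.00000005 = 40000000.
2^25 = 33554432 < 40000000 ≤ 2^26 = 67108864, so n = 26.

26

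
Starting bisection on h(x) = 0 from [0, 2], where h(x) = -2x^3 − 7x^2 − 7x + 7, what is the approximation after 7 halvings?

0.578125

m = 1, h(m) = -9 (−); new bracket [0, 1]
m = 0.5, h(m) = 1.5 (+); new bracket [0.5, 1]
m = 0.75, h(m) = -3.03125 (−); new bracket [0.5, 0.75]
m = 0.625, h(m) = -0.5977 (−); new bracket [0.5, 0.625]
m = 0.5625, h(m) = 0.4917 (+); new bracket [0.5625, 0.625]
m = 0.59375, h(m) = -0.0427 (−); new bracket [0.5625, 0.59375]
m = 0.578125, h(m) = 0.2271 (+); new bracket [0.578125, 0.59375]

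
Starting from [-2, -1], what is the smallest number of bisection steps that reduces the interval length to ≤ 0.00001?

Width after n steps is 1/2^n. Need 2^n ≥ 1/0.00001 = 100000.
2^16 = 65536 < 100000 ≤ 2^17 = 131072, so n = 17.

17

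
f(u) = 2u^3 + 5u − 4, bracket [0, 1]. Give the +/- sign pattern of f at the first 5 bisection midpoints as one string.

-+-+-

f(0.5) = -1.25 < 0, so the root lies in [0.5, 1]
f(0.75) = 0.59375 > 0, so the root lies in [0.5, 0.75]
f(0.625) = -0.386719 < 0, so the root lies in [0.625, 0.75]
f(0.6875) = 0.0874 > 0, so the root lies in [0.625, 0.6875]
f(0.65625) = -0.1535 < 0, so the root lies in [0.65625, 0.6875]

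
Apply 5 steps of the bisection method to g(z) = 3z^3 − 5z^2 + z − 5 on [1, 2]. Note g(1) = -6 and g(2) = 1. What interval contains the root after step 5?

g(1.5) = -4.625 < 0, so the root lies in [1.5, 2]
g(1.75) = -2.484375 < 0, so the root lies in [1.75, 2]
g(1.875) = -0.927734 < 0, so the root lies in [1.875, 2]
g(1.9375) = -0.0125 < 0, so the root lies in [1.9375, 2]
g(1.96875) = 0.4814 > 0, so the root lies in [1.9375, 1.96875]

[1.9375, 1.96875]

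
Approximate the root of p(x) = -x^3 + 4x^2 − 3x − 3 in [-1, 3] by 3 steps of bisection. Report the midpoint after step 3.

x = 1 gives p = -3, negative; keep [-1, 1]
x = 0 gives p = -3, negative; keep [-1, 0]
x = -0.5 gives p = -0.375, negative; keep [-1, -0.5]

-0.5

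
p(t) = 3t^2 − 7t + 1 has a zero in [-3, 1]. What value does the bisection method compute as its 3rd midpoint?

p(-1) = 11 > 0, so the root lies in [-1, 1]
p(0) = 1 > 0, so the root lies in [0, 1]
p(0.5) = -1.75 < 0, so the root lies in [0, 0.5]

0.5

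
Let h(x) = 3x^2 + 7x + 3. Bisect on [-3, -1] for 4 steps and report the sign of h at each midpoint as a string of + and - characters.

+--+

h(-2) = 1 > 0, so the root lies in [-2, -1]
h(-1.5) = -0.75 < 0, so the root lies in [-2, -1.5]
h(-1.75) = -0.0625 < 0, so the root lies in [-2, -1.75]
h(-1.875) = 0.4219 > 0, so the root lies in [-1.875, -1.75]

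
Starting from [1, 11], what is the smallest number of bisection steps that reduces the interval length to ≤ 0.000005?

21

Width after n steps is 10/2^n. Need 2^n ≥ 10/0.000005 = 2000000.
2^20 = 1048576 < 2000000 ≤ 2^21 = 2097152, so n = 21.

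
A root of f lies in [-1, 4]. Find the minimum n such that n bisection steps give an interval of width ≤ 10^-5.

19

Width after n steps is 5/2^n. Need 2^n ≥ 5/10^-5 = 500000.
2^18 = 262144 < 500000 ≤ 2^19 = 524288, so n = 19.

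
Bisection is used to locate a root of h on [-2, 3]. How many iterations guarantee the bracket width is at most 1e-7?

26

Width after n steps is 5/2^n. Need 2^n ≥ 5/1e-7 = 50000000.
2^25 = 33554432 < 50000000 ≤ 2^26 = 67108864, so n = 26.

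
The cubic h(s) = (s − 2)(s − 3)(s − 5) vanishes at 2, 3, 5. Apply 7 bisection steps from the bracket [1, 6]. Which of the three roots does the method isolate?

5

m = 3.5, h(m) = -1.125 (−); new bracket [3.5, 6]
m = 4.75, h(m) = -1.203125 (−); new bracket [4.75, 6]
m = 5.375, h(m) = 3.005859 (+); new bracket [4.75, 5.375]
m = 5.0625, h(m) = 0.3948 (+); new bracket [4.75, 5.0625]
m = 4.90625, h(m) = -0.5194 (−); new bracket [4.90625, 5.0625]
m = 4.984375, h(m) = -0.0925 (−); new bracket [4.984375, 5.0625]
m = 5.0234375, h(m) = 0.1434 (+); new bracket [4.984375, 5.0234375]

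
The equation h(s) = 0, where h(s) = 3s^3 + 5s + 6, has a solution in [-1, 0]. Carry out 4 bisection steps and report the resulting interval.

[-0.875, -0.8125]

m = -0.5, h(m) = 3.125 (+); new bracket [-1, -0.5]
m = -0.75, h(m) = 0.984375 (+); new bracket [-1, -0.75]
m = -0.875, h(m) = -0.384766 (−); new bracket [-0.875, -0.75]
m = -0.8125, h(m) = 0.3284 (+); new bracket [-0.875, -0.8125]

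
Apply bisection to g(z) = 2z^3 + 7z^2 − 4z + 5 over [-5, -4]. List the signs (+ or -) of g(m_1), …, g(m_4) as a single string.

m = -4.5, g(m) = -17.5 (−); new bracket [-4.5, -4]
m = -4.25, g(m) = -5.09375 (−); new bracket [-4.25, -4]
m = -4.125, g(m) = 0.230469 (+); new bracket [-4.25, -4.125]
m = -4.1875, g(m) = -2.3608 (−); new bracket [-4.1875, -4.125]

--+-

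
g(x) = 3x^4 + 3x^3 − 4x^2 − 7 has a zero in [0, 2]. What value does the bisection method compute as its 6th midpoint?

1.28125

x = 1 gives g = -5, negative; keep [1, 2]
x = 1.5 gives g = 9.3125, positive; keep [1, 1.5]
x = 1.25 gives g = -0.066406, negative; keep [1.25, 1.5]
x = 1.375 gives g = 3.9597, positive; keep [1.25, 1.375]
x = 1.3125 gives g = 1.795, positive; keep [1.25, 1.3125]
x = 1.28125 gives g = 0.8281, positive; keep [1.25, 1.28125]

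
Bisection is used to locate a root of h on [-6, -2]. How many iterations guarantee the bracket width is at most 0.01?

9

Width after n steps is 4/2^n. Need 2^n ≥ 4/0.01 = 400.
2^8 = 256 < 400 ≤ 2^9 = 512, so n = 9.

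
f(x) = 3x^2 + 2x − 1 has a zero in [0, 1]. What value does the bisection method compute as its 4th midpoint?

0.3125

midpoint 0.5: f = 0.75 > 0 → [0, 0.5]
midpoint 0.25: f = -0.3125 < 0 → [0.25, 0.5]
midpoint 0.375: f = 0.171875 > 0 → [0.25, 0.375]
midpoint 0.3125: f = -0.082 < 0 → [0.3125, 0.375]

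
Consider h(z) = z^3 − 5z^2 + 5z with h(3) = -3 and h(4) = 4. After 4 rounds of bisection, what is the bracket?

[3.5625, 3.625]

midpoint 3.5: h = -0.875 < 0 → [3.5, 4]
midpoint 3.75: h = 1.171875 > 0 → [3.5, 3.75]
midpoint 3.625: h = 0.056641 > 0 → [3.5, 3.625]
midpoint 3.5625: h = -0.4314 < 0 → [3.5625, 3.625]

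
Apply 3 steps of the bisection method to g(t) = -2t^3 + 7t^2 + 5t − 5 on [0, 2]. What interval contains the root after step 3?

[0.5, 0.75]

g(1) = 5 > 0, so the root lies in [0, 1]
g(0.5) = -1 < 0, so the root lies in [0.5, 1]
g(0.75) = 1.84375 > 0, so the root lies in [0.5, 0.75]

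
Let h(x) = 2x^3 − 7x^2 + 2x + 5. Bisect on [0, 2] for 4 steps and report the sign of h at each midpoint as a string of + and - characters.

+-+-

midpoint 1: h = 2 > 0 → [1, 2]
midpoint 1.5: h = -1 < 0 → [1, 1.5]
midpoint 1.25: h = 0.46875 > 0 → [1.25, 1.5]
midpoint 1.375: h = -0.2852 < 0 → [1.25, 1.375]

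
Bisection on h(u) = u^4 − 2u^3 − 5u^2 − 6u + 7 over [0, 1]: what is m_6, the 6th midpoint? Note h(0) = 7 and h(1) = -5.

0.703125

m = 0.5, h(m) = 2.5625 (+); new bracket [0.5, 1]
m = 0.75, h(m) = -0.839844 (−); new bracket [0.5, 0.75]
m = 0.625, h(m) = 0.961182 (+); new bracket [0.625, 0.75]
m = 0.6875, h(m) = 0.0852 (+); new bracket [0.6875, 0.75]
m = 0.71875, h(m) = -0.3712 (−); new bracket [0.6875, 0.71875]
m = 0.703125, h(m) = -0.1415 (−); new bracket [0.6875, 0.703125]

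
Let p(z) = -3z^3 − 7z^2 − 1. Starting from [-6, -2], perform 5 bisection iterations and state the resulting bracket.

[-2.5, -2.375]

m = -4, p(m) = 79 (+); new bracket [-4, -2]
m = -3, p(m) = 17 (+); new bracket [-3, -2]
m = -2.5, p(m) = 2.125 (+); new bracket [-2.5, -2]
m = -2.25, p(m) = -2.2656 (−); new bracket [-2.5, -2.25]
m = -2.375, p(m) = -0.2949 (−); new bracket [-2.5, -2.375]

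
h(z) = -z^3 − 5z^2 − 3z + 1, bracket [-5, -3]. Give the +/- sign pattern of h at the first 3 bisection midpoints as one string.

-++

z = -4 gives h = -3, negative; keep [-5, -4]
z = -4.5 gives h = 4.375, positive; keep [-4.5, -4]
z = -4.25 gives h = 0.203125, positive; keep [-4.25, -4]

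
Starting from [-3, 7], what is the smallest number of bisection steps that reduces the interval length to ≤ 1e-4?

17

Width after n steps is 10/2^n. Need 2^n ≥ 10/1e-4 = 100000.
2^16 = 65536 < 100000 ≤ 2^17 = 131072, so n = 17.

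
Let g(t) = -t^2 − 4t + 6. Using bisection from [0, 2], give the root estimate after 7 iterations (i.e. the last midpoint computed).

g(1) = 1 > 0, so the root lies in [1, 2]
g(1.5) = -2.25 < 0, so the root lies in [1, 1.5]
g(1.25) = -0.5625 < 0, so the root lies in [1, 1.25]
g(1.125) = 0.2344 > 0, so the root lies in [1.125, 1.25]
g(1.1875) = -0.1602 < 0, so the root lies in [1.125, 1.1875]
g(1.15625) = 0.0381 > 0, so the root lies in [1.15625, 1.1875]
g(1.171875) = -0.0608 < 0, so the root lies in [1.15625, 1.171875]

1.171875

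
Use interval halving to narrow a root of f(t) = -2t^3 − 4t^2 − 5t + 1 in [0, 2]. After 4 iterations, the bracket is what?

t = 1 gives f = -10, negative; keep [0, 1]
t = 0.5 gives f = -2.75, negative; keep [0, 0.5]
t = 0.25 gives f = -0.53125, negative; keep [0, 0.25]
t = 0.125 gives f = 0.3086, positive; keep [0.125, 0.25]

[0.125, 0.25]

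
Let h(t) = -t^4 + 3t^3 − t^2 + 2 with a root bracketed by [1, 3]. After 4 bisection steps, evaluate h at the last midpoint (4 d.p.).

1.8923

t = 2 gives h = 6, positive; keep [2, 3]
t = 2.5 gives h = 3.5625, positive; keep [2.5, 3]
t = 2.75 gives h = -0.363281, negative; keep [2.5, 2.75]
t = 2.625 gives h = 1.8923, positive; keep [2.625, 2.75]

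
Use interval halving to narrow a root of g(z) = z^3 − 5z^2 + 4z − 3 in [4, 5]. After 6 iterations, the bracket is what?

g(4.5) = 4.875 > 0, so the root lies in [4, 4.5]
g(4.25) = 0.453125 > 0, so the root lies in [4, 4.25]
g(4.125) = -1.388672 < 0, so the root lies in [4.125, 4.25]
g(4.1875) = -0.4973 < 0, so the root lies in [4.1875, 4.25]
g(4.21875) = -0.0296 < 0, so the root lies in [4.21875, 4.25]
g(4.234375) = 0.2099 > 0, so the root lies in [4.21875, 4.234375]

[4.21875, 4.234375]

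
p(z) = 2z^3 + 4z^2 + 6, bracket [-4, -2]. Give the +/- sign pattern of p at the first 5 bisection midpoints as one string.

--+++

m = -3, p(m) = -12 (−); new bracket [-3, -2]
m = -2.5, p(m) = -0.25 (−); new bracket [-2.5, -2]
m = -2.25, p(m) = 3.46875 (+); new bracket [-2.5, -2.25]
m = -2.375, p(m) = 1.7695 (+); new bracket [-2.5, -2.375]
m = -2.4375, p(m) = 0.8013 (+); new bracket [-2.5, -2.4375]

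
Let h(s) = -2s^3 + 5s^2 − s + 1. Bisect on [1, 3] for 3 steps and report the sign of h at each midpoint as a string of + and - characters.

+-+

s = 2 gives h = 3, positive; keep [2, 3]
s = 2.5 gives h = -1.5, negative; keep [2, 2.5]
s = 2.25 gives h = 1.28125, positive; keep [2.25, 2.5]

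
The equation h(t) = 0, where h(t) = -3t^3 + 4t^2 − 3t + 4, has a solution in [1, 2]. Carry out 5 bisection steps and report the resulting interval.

[1.3125, 1.34375]

t = 1.5 gives h = -1.625, negative; keep [1, 1.5]
t = 1.25 gives h = 0.640625, positive; keep [1.25, 1.5]
t = 1.375 gives h = -0.361328, negative; keep [1.25, 1.375]
t = 1.3125 gives h = 0.1702, positive; keep [1.3125, 1.375]
t = 1.34375 gives h = -0.0877, negative; keep [1.3125, 1.34375]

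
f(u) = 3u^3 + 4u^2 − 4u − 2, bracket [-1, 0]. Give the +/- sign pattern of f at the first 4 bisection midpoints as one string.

+--+

f(-0.5) = 0.625 > 0, so the root lies in [-0.5, 0]
f(-0.25) = -0.796875 < 0, so the root lies in [-0.5, -0.25]
f(-0.375) = -0.095703 < 0, so the root lies in [-0.5, -0.375]
f(-0.4375) = 0.2644 > 0, so the root lies in [-0.4375, -0.375]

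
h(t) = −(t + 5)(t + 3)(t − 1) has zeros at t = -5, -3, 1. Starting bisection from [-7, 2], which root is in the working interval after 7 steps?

1

midpoint -2.5: h = 4.375 > 0 → [-2.5, 2]
midpoint -0.25: h = 16.328125 > 0 → [-0.25, 2]
midpoint 0.875: h = 2.845703 > 0 → [0.875, 2]
midpoint 1.4375: h = -12.4978 < 0 → [0.875, 1.4375]
midpoint 1.15625: h = -3.998 < 0 → [0.875, 1.15625]
midpoint 1.015625: h = -0.3774 < 0 → [0.875, 1.015625]
midpoint 0.9453125: h = 1.2828 > 0 → [0.9453125, 1.015625]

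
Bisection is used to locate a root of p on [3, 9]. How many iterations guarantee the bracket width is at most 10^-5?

Width after n steps is 6/2^n. Need 2^n ≥ 6/10^-5 = 600000.
2^19 = 524288 < 600000 ≤ 2^20 = 1048576, so n = 20.

20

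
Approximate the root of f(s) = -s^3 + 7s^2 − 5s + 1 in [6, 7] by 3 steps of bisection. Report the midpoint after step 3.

f(6.5) = -10.375 < 0, so the root lies in [6, 6.5]
f(6.25) = -0.953125 < 0, so the root lies in [6, 6.25]
f(6.125) = 3.201172 > 0, so the root lies in [6.125, 6.25]

6.125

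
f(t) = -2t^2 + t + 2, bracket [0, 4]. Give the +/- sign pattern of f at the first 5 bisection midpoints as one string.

t = 2 gives f = -4, negative; keep [0, 2]
t = 1 gives f = 1, positive; keep [1, 2]
t = 1.5 gives f = -1, negative; keep [1, 1.5]
t = 1.25 gives f = 0.125, positive; keep [1.25, 1.5]
t = 1.375 gives f = -0.4062, negative; keep [1.25, 1.375]

-+-+-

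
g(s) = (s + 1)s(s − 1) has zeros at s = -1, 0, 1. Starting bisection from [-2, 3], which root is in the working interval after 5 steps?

1

m = 0.5, g(m) = -0.375 (−); new bracket [0.5, 3]
m = 1.75, g(m) = 3.609375 (+); new bracket [0.5, 1.75]
m = 1.125, g(m) = 0.298828 (+); new bracket [0.5, 1.125]
m = 0.8125, g(m) = -0.2761 (−); new bracket [0.8125, 1.125]
m = 0.96875, g(m) = -0.0596 (−); new bracket [0.96875, 1.125]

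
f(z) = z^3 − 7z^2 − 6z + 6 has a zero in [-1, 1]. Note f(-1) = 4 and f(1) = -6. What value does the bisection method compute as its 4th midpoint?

0.625

z = 0 gives f = 6, positive; keep [0, 1]
z = 0.5 gives f = 1.375, positive; keep [0.5, 1]
z = 0.75 gives f = -2.015625, negative; keep [0.5, 0.75]
z = 0.625 gives f = -0.2402, negative; keep [0.5, 0.625]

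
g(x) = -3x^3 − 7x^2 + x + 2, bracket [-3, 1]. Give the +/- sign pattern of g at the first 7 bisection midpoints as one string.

--+-+--

m = -1, g(m) = -3 (−); new bracket [-3, -1]
m = -2, g(m) = -4 (−); new bracket [-3, -2]
m = -2.5, g(m) = 2.625 (+); new bracket [-2.5, -2]
m = -2.25, g(m) = -1.5156 (−); new bracket [-2.5, -2.25]
m = -2.375, g(m) = 0.3301 (+); new bracket [-2.375, -2.25]
m = -2.3125, g(m) = -0.6467 (−); new bracket [-2.375, -2.3125]
m = -2.34375, g(m) = -0.1721 (−); new bracket [-2.375, -2.34375]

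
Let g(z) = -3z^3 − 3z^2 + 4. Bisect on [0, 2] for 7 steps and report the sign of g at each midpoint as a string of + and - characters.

z = 1 gives g = -2, negative; keep [0, 1]
z = 0.5 gives g = 2.875, positive; keep [0.5, 1]
z = 0.75 gives g = 1.046875, positive; keep [0.75, 1]
z = 0.875 gives g = -0.3066, negative; keep [0.75, 0.875]
z = 0.8125 gives g = 0.4104, positive; keep [0.8125, 0.875]
z = 0.84375 gives g = 0.0622, positive; keep [0.84375, 0.875]
z = 0.859375 gives g = -0.1196, negative; keep [0.84375, 0.859375]

-++-++-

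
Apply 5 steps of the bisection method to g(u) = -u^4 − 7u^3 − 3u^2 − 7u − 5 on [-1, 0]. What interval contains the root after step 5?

g(-0.5) = -1.4375 < 0, so the root lies in [-1, -0.5]
g(-0.75) = 1.199219 > 0, so the root lies in [-0.75, -0.5]
g(-0.625) = -0.240479 < 0, so the root lies in [-0.75, -0.625]
g(-0.6875) = 0.4458 > 0, so the root lies in [-0.6875, -0.625]
g(-0.65625) = 0.0946 > 0, so the root lies in [-0.65625, -0.625]

[-0.65625, -0.625]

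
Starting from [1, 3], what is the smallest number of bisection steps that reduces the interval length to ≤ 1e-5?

Width after n steps is 2/2^n. Need 2^n ≥ 2/1e-5 = 200000.
2^17 = 131072 < 200000 ≤ 2^18 = 262144, so n = 18.

18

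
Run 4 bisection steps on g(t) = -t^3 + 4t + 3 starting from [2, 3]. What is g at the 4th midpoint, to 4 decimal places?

-0.1165

t = 2.5 gives g = -2.625, negative; keep [2, 2.5]
t = 2.25 gives g = 0.609375, positive; keep [2.25, 2.5]
t = 2.375 gives g = -0.896484, negative; keep [2.25, 2.375]
t = 2.3125 gives g = -0.1165, negative; keep [2.25, 2.3125]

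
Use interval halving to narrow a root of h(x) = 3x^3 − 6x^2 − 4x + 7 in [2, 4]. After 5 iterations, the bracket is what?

h(3) = 22 > 0, so the root lies in [2, 3]
h(2.5) = 6.375 > 0, so the root lies in [2, 2.5]
h(2.25) = 1.796875 > 0, so the root lies in [2, 2.25]
h(2.125) = 0.1934 > 0, so the root lies in [2, 2.125]
h(2.0625) = -0.4524 < 0, so the root lies in [2.0625, 2.125]

[2.0625, 2.125]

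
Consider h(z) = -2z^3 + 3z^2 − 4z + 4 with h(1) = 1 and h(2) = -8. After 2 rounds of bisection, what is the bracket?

m = 1.5, h(m) = -2 (−); new bracket [1, 1.5]
m = 1.25, h(m) = -0.21875 (−); new bracket [1, 1.25]

[1, 1.25]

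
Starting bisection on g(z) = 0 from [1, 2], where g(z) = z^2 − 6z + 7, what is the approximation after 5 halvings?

m = 1.5, g(m) = 0.25 (+); new bracket [1.5, 2]
m = 1.75, g(m) = -0.4375 (−); new bracket [1.5, 1.75]
m = 1.625, g(m) = -0.109375 (−); new bracket [1.5, 1.625]
m = 1.5625, g(m) = 0.0664 (+); new bracket [1.5625, 1.625]
m = 1.59375, g(m) = -0.0225 (−); new bracket [1.5625, 1.59375]

1.59375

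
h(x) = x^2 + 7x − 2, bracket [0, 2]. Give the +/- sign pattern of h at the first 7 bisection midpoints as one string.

++-+++-

x = 1 gives h = 6, positive; keep [0, 1]
x = 0.5 gives h = 1.75, positive; keep [0, 0.5]
x = 0.25 gives h = -0.1875, negative; keep [0.25, 0.5]
x = 0.375 gives h = 0.7656, positive; keep [0.25, 0.375]
x = 0.3125 gives h = 0.2852, positive; keep [0.25, 0.3125]
x = 0.28125 gives h = 0.0479, positive; keep [0.25, 0.28125]
x = 0.265625 gives h = -0.0701, negative; keep [0.265625, 0.28125]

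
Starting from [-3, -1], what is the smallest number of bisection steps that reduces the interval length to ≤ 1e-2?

8

Width after n steps is 2/2^n. Need 2^n ≥ 2/1e-2 = 200.
2^7 = 128 < 200 ≤ 2^8 = 256, so n = 8.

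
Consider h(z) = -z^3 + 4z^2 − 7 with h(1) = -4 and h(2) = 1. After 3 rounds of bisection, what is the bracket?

[1.75, 1.875]

z = 1.5 gives h = -1.375, negative; keep [1.5, 2]
z = 1.75 gives h = -0.109375, negative; keep [1.75, 2]
z = 1.875 gives h = 0.470703, positive; keep [1.75, 1.875]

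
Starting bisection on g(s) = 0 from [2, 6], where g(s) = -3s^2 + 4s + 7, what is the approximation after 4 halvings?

midpoint 4: g = -25 < 0 → [2, 4]
midpoint 3: g = -8 < 0 → [2, 3]
midpoint 2.5: g = -1.75 < 0 → [2, 2.5]
midpoint 2.25: g = 0.8125 > 0 → [2.25, 2.5]

2.25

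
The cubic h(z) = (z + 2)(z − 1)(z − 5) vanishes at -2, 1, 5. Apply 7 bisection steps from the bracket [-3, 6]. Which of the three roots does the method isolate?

5

h(1.5) = -6.125 < 0, so the root lies in [1.5, 6]
h(3.75) = -19.765625 < 0, so the root lies in [3.75, 6]
h(4.875) = -3.330078 < 0, so the root lies in [4.875, 6]
h(5.4375) = 14.4392 > 0, so the root lies in [4.875, 5.4375]
h(5.15625) = 4.6474 > 0, so the root lies in [4.875, 5.15625]
h(5.015625) = 0.4402 > 0, so the root lies in [4.875, 5.015625]
h(4.9453125) = -1.4985 < 0, so the root lies in [4.9453125, 5.015625]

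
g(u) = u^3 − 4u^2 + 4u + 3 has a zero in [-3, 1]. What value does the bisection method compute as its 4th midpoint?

g(-1) = -6 < 0, so the root lies in [-1, 1]
g(0) = 3 > 0, so the root lies in [-1, 0]
g(-0.5) = -0.125 < 0, so the root lies in [-0.5, 0]
g(-0.25) = 1.7344 > 0, so the root lies in [-0.5, -0.25]

-0.25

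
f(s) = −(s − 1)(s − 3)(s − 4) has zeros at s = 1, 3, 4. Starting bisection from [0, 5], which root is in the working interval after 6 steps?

f(2.5) = -1.125 < 0, so the root lies in [0, 2.5]
f(1.25) = -1.203125 < 0, so the root lies in [0, 1.25]
f(0.625) = 3.005859 > 0, so the root lies in [0.625, 1.25]
f(0.9375) = 0.3948 > 0, so the root lies in [0.9375, 1.25]
f(1.09375) = -0.5194 < 0, so the root lies in [0.9375, 1.09375]
f(1.015625) = -0.0925 < 0, so the root lies in [0.9375, 1.015625]

1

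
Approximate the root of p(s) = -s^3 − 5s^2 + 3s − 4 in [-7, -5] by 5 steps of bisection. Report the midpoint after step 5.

midpoint -6: p = 14 > 0 → [-6, -5]
midpoint -5.5: p = -5.375 < 0 → [-6, -5.5]
midpoint -5.75: p = 3.546875 > 0 → [-5.75, -5.5]
midpoint -5.625: p = -1.0996 < 0 → [-5.75, -5.625]
midpoint -5.6875: p = 1.1765 > 0 → [-5.6875, -5.625]

-5.6875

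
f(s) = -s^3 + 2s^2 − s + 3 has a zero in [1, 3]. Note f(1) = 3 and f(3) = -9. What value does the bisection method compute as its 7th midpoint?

m = 2, f(m) = 1 (+); new bracket [2, 3]
m = 2.5, f(m) = -2.625 (−); new bracket [2, 2.5]
m = 2.25, f(m) = -0.515625 (−); new bracket [2, 2.25]
m = 2.125, f(m) = 0.3105 (+); new bracket [2.125, 2.25]
m = 2.1875, f(m) = -0.0847 (−); new bracket [2.125, 2.1875]
m = 2.15625, f(m) = 0.1173 (+); new bracket [2.15625, 2.1875]
m = 2.171875, f(m) = 0.0174 (+); new bracket [2.171875, 2.1875]

2.171875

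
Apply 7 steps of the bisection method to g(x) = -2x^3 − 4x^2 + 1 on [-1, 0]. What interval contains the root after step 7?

[-0.6015625, -0.59375]

m = -0.5, g(m) = 0.25 (+); new bracket [-1, -0.5]
m = -0.75, g(m) = -0.40625 (−); new bracket [-0.75, -0.5]
m = -0.625, g(m) = -0.074219 (−); new bracket [-0.625, -0.5]
m = -0.5625, g(m) = 0.0903 (+); new bracket [-0.625, -0.5625]
m = -0.59375, g(m) = 0.0085 (+); new bracket [-0.625, -0.59375]
m = -0.609375, g(m) = -0.0328 (−); new bracket [-0.609375, -0.59375]
m = -0.6015625, g(m) = -0.0121 (−); new bracket [-0.6015625, -0.59375]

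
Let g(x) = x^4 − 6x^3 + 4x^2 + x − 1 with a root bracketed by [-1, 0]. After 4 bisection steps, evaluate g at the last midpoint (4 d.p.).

m = -0.5, g(m) = 0.3125 (+); new bracket [-0.5, 0]
m = -0.25, g(m) = -0.902344 (−); new bracket [-0.5, -0.25]
m = -0.375, g(m) = -0.476318 (−); new bracket [-0.5, -0.375]
m = -0.4375, g(m) = -0.1328 (−); new bracket [-0.5, -0.4375]

-0.1328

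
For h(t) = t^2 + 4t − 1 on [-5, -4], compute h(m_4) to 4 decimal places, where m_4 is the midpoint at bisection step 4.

-0.2148

h(-4.5) = 1.25 > 0, so the root lies in [-4.5, -4]
h(-4.25) = 0.0625 > 0, so the root lies in [-4.25, -4]
h(-4.125) = -0.484375 < 0, so the root lies in [-4.25, -4.125]
h(-4.1875) = -0.2148 < 0, so the root lies in [-4.25, -4.1875]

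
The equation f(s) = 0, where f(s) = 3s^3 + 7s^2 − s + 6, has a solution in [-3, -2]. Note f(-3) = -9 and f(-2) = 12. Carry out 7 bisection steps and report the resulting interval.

[-2.7265625, -2.71875]

m = -2.5, f(m) = 5.375 (+); new bracket [-3, -2.5]
m = -2.75, f(m) = -0.703125 (−); new bracket [-2.75, -2.5]
m = -2.625, f(m) = 2.595703 (+); new bracket [-2.75, -2.625]
m = -2.6875, f(m) = 1.0134 (+); new bracket [-2.75, -2.6875]
m = -2.71875, f(m) = 0.1722 (+); new bracket [-2.75, -2.71875]
m = -2.734375, f(m) = -0.2612 (−); new bracket [-2.734375, -2.71875]
m = -2.7265625, f(m) = -0.0434 (−); new bracket [-2.7265625, -2.71875]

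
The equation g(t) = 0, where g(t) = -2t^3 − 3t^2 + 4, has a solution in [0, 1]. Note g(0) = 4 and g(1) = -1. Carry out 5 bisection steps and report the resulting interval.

midpoint 0.5: g = 3 > 0 → [0.5, 1]
midpoint 0.75: g = 1.46875 > 0 → [0.75, 1]
midpoint 0.875: g = 0.363281 > 0 → [0.875, 1]
midpoint 0.9375: g = -0.2847 < 0 → [0.875, 0.9375]
midpoint 0.90625: g = 0.0475 > 0 → [0.90625, 0.9375]

[0.90625, 0.9375]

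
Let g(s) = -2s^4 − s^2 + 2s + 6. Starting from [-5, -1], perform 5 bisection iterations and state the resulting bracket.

g(-3) = -171 < 0, so the root lies in [-3, -1]
g(-2) = -34 < 0, so the root lies in [-2, -1]
g(-1.5) = -9.375 < 0, so the root lies in [-1.5, -1]
g(-1.25) = -2.9453 < 0, so the root lies in [-1.25, -1]
g(-1.125) = -0.7192 < 0, so the root lies in [-1.125, -1]

[-1.125, -1]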